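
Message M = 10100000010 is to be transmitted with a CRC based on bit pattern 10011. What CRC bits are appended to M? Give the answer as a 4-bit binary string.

0000

Append 4 zeros: 101000000100000. Divide by 10011 (XOR where the leading bit is 1):
  pos 0: 10100 XOR 10011 = 00111
  pos 2: 11100 XOR 10011 = 01111
  pos 3: 11110 XOR 10011 = 01101
  pos 4: 11010 XOR 10011 = 01001
  pos 5: 10011 XOR 10011 = 00000
Remainder (last 4 bits) = 0000. This is the CRC / FCS.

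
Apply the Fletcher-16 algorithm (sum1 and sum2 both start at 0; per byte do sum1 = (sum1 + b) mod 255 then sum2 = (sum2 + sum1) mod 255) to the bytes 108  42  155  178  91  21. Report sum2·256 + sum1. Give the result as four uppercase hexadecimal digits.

AF55

Running sums (mod 255):
  after byte 0 (108): sum1=108, sum2=108
  after byte 1 (42): sum1=150, sum2=3
  after byte 2 (155): sum1=50, sum2=53
  after byte 3 (178): sum1=228, sum2=26
  after byte 4 (91): sum1=64, sum2=90
  after byte 5 (21): sum1=85, sum2=175
Checksum = sum2·256 + sum1 = 175·256 + 85 = 44885 = 0xAF55.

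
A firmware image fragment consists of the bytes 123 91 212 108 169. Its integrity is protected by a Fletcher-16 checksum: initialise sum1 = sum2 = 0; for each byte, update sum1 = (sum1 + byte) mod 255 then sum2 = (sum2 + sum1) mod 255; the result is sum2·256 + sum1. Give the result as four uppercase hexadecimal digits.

Running sums (mod 255):
  after byte 0 (123): sum1=123, sum2=123
  after byte 1 (91): sum1=214, sum2=82
  after byte 2 (212): sum1=171, sum2=253
  after byte 3 (108): sum1=24, sum2=22
  after byte 4 (169): sum1=193, sum2=215
Checksum = sum2·256 + sum1 = 215·256 + 193 = 55233 = 0xD7C1.

D7C1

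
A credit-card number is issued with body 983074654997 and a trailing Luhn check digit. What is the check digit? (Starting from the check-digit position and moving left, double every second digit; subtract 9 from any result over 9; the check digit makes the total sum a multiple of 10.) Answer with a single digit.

2

Partial digits right→left: 7 9 9 4 5 6 4 7 0 3 8 9
Double every second digit counting from the check-digit position (so the 1st, 3rd, 5th, ... of the partial from the right).
  doubled (with −9 where >9): 5 9 1 8 0 7 → sum 30
  kept as-is: 9 4 6 7 3 9 → sum 38
Total = 30 + 38 = 68.
Check digit = (10 − (68 mod 10)) mod 10 = 2.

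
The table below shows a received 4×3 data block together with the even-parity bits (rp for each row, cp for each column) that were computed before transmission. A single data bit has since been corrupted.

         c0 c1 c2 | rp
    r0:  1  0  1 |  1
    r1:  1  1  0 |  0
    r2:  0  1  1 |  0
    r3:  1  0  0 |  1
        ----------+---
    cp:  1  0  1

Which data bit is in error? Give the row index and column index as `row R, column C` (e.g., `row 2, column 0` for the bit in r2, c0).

Recompute each row's even parity and compare to rp:
  r0: data parity 0, sent rp 1 → mismatch
  r1: data parity 0, sent rp 0 → ok
  r2: data parity 0, sent rp 0 → ok
  r3: data parity 1, sent rp 1 → ok
Recompute each column's even parity and compare to cp:
  c0: data parity 1, sent cp 1 → ok
  c1: data parity 0, sent cp 0 → ok
  c2: data parity 0, sent cp 1 → mismatch
Exactly one row (r0) and one column (c2) fail → the flipped bit is at their intersection.

row 0, column 2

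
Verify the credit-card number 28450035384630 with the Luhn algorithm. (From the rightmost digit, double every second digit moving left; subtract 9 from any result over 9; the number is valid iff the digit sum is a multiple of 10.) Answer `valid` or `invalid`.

valid

From the right, keep odd positions and double even positions (subtract 9 from any doubled value over 9):
  doubled (positions 2,4,...): 6 8 6 6 0 8 4 → sum 38
  kept (positions 1,3,...): 0 6 8 5 0 5 8 → sum 32
Total = 70.
70 mod 10 = 0, so the number is valid.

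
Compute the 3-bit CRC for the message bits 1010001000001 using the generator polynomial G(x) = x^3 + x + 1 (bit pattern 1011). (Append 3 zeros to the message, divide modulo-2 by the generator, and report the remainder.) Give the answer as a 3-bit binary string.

Append 3 zeros: 1010001000001000. Divide by 1011 (XOR where the leading bit is 1):
  pos 0: 1010 XOR 1011 = 0001
  pos 3: 1001 XOR 1011 = 0010
  pos 5: 1000 XOR 1011 = 0011
  pos 7: 1100 XOR 1011 = 0111
  pos 8: 1110 XOR 1011 = 0101
  pos 9: 1011 XOR 1011 = 0000
Remainder (last 3 bits) = 000. This is the CRC / FCS.

000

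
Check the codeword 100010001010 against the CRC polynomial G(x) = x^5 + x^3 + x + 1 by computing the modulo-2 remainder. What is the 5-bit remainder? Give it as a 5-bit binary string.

00000

Modulo-2 division of 100010001010 by 101011:
  pos 0: 100010 XOR 101011 = 001001
  pos 2: 100100 XOR 101011 = 001111
  pos 4: 111110 XOR 101011 = 010101
  pos 5: 101011 XOR 101011 = 000000
Remainder = 00000 (zero — the frame passes the CRC check).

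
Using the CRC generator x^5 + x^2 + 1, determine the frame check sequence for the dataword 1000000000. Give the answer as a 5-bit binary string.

11101

Append 5 zeros: 100000000000000. Divide by 100101 (XOR where the leading bit is 1):
  pos 0: 100000 XOR 100101 = 000101
  pos 3: 101000 XOR 100101 = 001101
  pos 5: 110100 XOR 100101 = 010001
  pos 6: 100010 XOR 100101 = 000111
  pos 9: 111000 XOR 100101 = 011101
Remainder (last 5 bits) = 11101. This is the CRC / FCS.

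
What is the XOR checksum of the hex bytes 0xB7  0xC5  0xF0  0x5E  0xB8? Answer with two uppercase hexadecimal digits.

64

XOR the bytes together:
  start with 0xB7
  0xB7 ⊕ 0xC5 = 0x72
  0x72 ⊕ 0xF0 = 0x82
  0x82 ⊕ 0x5E = 0xDC
  0xDC ⊕ 0xB8 = 0x64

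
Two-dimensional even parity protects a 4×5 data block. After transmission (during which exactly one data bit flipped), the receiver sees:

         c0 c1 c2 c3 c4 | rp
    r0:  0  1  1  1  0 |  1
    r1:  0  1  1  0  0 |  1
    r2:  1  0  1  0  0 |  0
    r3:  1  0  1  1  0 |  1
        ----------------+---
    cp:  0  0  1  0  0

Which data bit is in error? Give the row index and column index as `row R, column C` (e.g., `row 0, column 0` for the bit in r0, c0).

row 1, column 2

Recompute each row's even parity and compare to rp:
  r0: data parity 1, sent rp 1 → ok
  r1: data parity 0, sent rp 1 → mismatch
  r2: data parity 0, sent rp 0 → ok
  r3: data parity 1, sent rp 1 → ok
Recompute each column's even parity and compare to cp:
  c0: data parity 0, sent cp 0 → ok
  c1: data parity 0, sent cp 0 → ok
  c2: data parity 0, sent cp 1 → mismatch
  c3: data parity 0, sent cp 0 → ok
  c4: data parity 0, sent cp 0 → ok
Exactly one row (r1) and one column (c2) fail → the flipped bit is at their intersection.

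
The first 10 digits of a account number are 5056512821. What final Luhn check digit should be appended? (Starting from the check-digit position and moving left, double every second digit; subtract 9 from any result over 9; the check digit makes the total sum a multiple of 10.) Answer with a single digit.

7

Partial digits right→left: 1 2 8 2 1 5 6 5 0 5
Double every second digit counting from the check-digit position (so the 1st, 3rd, 5th, ... of the partial from the right).
  doubled (with −9 where >9): 2 7 2 3 0 → sum 14
  kept as-is: 2 2 5 5 5 → sum 19
Total = 14 + 19 = 33.
Check digit = (10 − (33 mod 10)) mod 10 = 7.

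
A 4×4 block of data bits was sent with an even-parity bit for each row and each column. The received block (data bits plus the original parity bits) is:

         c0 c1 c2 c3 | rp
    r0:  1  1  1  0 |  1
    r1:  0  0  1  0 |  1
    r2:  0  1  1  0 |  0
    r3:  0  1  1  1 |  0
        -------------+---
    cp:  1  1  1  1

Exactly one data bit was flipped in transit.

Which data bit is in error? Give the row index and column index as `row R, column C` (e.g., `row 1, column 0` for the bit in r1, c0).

row 3, column 2

Recompute each row's even parity and compare to rp:
  r0: data parity 1, sent rp 1 → ok
  r1: data parity 1, sent rp 1 → ok
  r2: data parity 0, sent rp 0 → ok
  r3: data parity 1, sent rp 0 → mismatch
Recompute each column's even parity and compare to cp:
  c0: data parity 1, sent cp 1 → ok
  c1: data parity 1, sent cp 1 → ok
  c2: data parity 0, sent cp 1 → mismatch
  c3: data parity 1, sent cp 1 → ok
Exactly one row (r3) and one column (c2) fail → the flipped bit is at their intersection.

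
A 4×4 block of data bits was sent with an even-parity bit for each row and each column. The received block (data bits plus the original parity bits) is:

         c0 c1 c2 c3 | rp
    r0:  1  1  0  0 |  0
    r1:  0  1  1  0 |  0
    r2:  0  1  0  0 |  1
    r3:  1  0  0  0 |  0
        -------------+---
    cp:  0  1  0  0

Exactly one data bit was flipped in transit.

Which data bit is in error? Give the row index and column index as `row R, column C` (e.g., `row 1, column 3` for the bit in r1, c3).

row 3, column 2

Recompute each row's even parity and compare to rp:
  r0: data parity 0, sent rp 0 → ok
  r1: data parity 0, sent rp 0 → ok
  r2: data parity 1, sent rp 1 → ok
  r3: data parity 1, sent rp 0 → mismatch
Recompute each column's even parity and compare to cp:
  c0: data parity 0, sent cp 0 → ok
  c1: data parity 1, sent cp 1 → ok
  c2: data parity 1, sent cp 0 → mismatch
  c3: data parity 0, sent cp 0 → ok
Exactly one row (r3) and one column (c2) fail → the flipped bit is at their intersection.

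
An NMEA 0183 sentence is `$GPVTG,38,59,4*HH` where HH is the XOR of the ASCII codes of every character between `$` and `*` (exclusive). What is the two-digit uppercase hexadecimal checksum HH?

XOR the ASCII codes of the payload characters:
  'G' = 0x47 → acc = 0x47
  'P' = 0x50 → acc = 0x17
  'V' = 0x56 → acc = 0x41
  'T' = 0x54 → acc = 0x15
  'G' = 0x47 → acc = 0x52
  ',' = 0x2C → acc = 0x7E
  '3' = 0x33 → acc = 0x4D
  '8' = 0x38 → acc = 0x75
  ',' = 0x2C → acc = 0x59
  '5' = 0x35 → acc = 0x6C
  '9' = 0x39 → acc = 0x55
  ',' = 0x2C → acc = 0x79
  '4' = 0x34 → acc = 0x4D
Checksum = 0x4D.

4D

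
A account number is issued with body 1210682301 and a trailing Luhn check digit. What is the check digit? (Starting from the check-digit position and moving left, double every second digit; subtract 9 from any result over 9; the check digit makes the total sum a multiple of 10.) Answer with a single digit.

1

Partial digits right→left: 1 0 3 2 8 6 0 1 2 1
Double every second digit counting from the check-digit position (so the 1st, 3rd, 5th, ... of the partial from the right).
  doubled (with −9 where >9): 2 6 7 0 4 → sum 19
  kept as-is: 0 2 6 1 1 → sum 10
Total = 19 + 10 = 29.
Check digit = (10 − (29 mod 10)) mod 10 = 1.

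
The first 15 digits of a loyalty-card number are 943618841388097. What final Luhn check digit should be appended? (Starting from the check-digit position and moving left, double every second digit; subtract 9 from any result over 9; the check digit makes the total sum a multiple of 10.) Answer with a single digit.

0

Partial digits right→left: 7 9 0 8 8 3 1 4 8 8 1 6 3 4 9
Double every second digit counting from the check-digit position (so the 1st, 3rd, 5th, ... of the partial from the right).
  doubled (with −9 where >9): 5 0 7 2 7 2 6 9 → sum 38
  kept as-is: 9 8 3 4 8 6 4 → sum 42
Total = 38 + 42 = 80.
Check digit = (10 − (80 mod 10)) mod 10 = 0.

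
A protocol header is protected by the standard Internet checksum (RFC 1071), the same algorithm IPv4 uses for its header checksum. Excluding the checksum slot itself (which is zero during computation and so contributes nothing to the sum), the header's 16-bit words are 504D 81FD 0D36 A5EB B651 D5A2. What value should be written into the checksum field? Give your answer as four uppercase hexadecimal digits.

One's-complement addition (fold any carry out of bit 15 back into bit 0):
  0x504D + 0x81FD = 0x0D24A
  0xD24A + 0x0D36 = 0x0DF80
  0xDF80 + 0xA5EB = 0x1856B → wrap carry → 0x856C
  0x856C + 0xB651 = 0x13BBD → wrap carry → 0x3BBE
  0x3BBE + 0xD5A2 = 0x11160 → wrap carry → 0x1161
One's-complement sum = 0x1161.
Checksum = ~0x1161 & 0xFFFF = 0xEE9E.

EE9E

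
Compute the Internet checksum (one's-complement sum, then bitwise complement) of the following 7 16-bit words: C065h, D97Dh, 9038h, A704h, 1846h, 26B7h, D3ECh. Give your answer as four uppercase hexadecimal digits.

One's-complement addition (fold any carry out of bit 15 back into bit 0):
  0xC065 + 0xD97D = 0x199E2 → wrap carry → 0x99E3
  0x99E3 + 0x9038 = 0x12A1B → wrap carry → 0x2A1C
  0x2A1C + 0xA704 = 0x0D120
  0xD120 + 0x1846 = 0x0E966
  0xE966 + 0x26B7 = 0x1101D → wrap carry → 0x101E
  0x101E + 0xD3EC = 0x0E40A
One's-complement sum = 0xE40A.
Checksum = ~0xE40A & 0xFFFF = 0x1BF5.

1BF5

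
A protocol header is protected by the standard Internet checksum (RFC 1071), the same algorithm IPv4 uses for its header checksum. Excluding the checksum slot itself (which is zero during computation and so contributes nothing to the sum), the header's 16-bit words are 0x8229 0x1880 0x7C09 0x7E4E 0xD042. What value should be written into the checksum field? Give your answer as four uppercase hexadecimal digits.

9ABB

One's-complement addition (fold any carry out of bit 15 back into bit 0):
  0x8229 + 0x1880 = 0x09AA9
  0x9AA9 + 0x7C09 = 0x116B2 → wrap carry → 0x16B3
  0x16B3 + 0x7E4E = 0x09501
  0x9501 + 0xD042 = 0x16543 → wrap carry → 0x6544
One's-complement sum = 0x6544.
Checksum = ~0x6544 & 0xFFFF = 0x9ABB.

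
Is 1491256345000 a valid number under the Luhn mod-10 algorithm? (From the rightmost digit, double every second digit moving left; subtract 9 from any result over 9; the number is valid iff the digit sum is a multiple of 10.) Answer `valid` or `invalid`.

From the right, keep odd positions and double even positions (subtract 9 from any doubled value over 9):
  doubled (positions 2,4,...): 0 1 6 1 2 8 → sum 18
  kept (positions 1,3,...): 0 0 4 6 2 9 1 → sum 22
Total = 40.
40 mod 10 = 0, so the number is valid.

valid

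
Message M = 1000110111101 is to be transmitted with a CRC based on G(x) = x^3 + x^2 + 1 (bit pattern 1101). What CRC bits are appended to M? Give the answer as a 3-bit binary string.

011

Append 3 zeros: 1000110111101000. Divide by 1101 (XOR where the leading bit is 1):
  pos 0: 1000 XOR 1101 = 0101
  pos 1: 1011 XOR 1101 = 0110
  pos 2: 1101 XOR 1101 = 0000
  pos 7: 1111 XOR 1101 = 0010
  pos 9: 1001 XOR 1101 = 0100
  pos 10: 1000 XOR 1101 = 0101
  pos 11: 1010 XOR 1101 = 0111
  pos 12: 1110 XOR 1101 = 0011
Remainder (last 3 bits) = 011. This is the CRC / FCS.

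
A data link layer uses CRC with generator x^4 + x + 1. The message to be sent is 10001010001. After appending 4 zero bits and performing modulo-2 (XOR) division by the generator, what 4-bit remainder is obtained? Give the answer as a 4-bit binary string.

Append 4 zeros: 100010100010000. Divide by 10011 (XOR where the leading bit is 1):
  pos 0: 10001 XOR 10011 = 00010
  pos 3: 10010 XOR 10011 = 00001
  pos 7: 10010 XOR 10011 = 00001
Remainder (last 4 bits) = 1000. This is the CRC / FCS.

1000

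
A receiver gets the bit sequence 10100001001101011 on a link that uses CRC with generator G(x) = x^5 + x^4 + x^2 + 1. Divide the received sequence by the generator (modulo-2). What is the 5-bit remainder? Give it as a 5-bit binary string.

Modulo-2 division of 10100001001101011 by 110101:
  pos 0: 101000 XOR 110101 = 011101
  pos 1: 111010 XOR 110101 = 001111
  pos 3: 111110 XOR 110101 = 001011
  pos 5: 101101 XOR 110101 = 011000
  pos 6: 110001 XOR 110101 = 000100
  pos 9: 100010 XOR 110101 = 010111
  pos 10: 101111 XOR 110101 = 011010
  pos 11: 110101 XOR 110101 = 000000
Remainder = 00000 (zero — the frame passes the CRC check).

00000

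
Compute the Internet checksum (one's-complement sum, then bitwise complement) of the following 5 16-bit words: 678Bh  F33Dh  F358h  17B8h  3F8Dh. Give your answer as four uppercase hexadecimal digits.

5A98

One's-complement addition (fold any carry out of bit 15 back into bit 0):
  0x678B + 0xF33D = 0x15AC8 → wrap carry → 0x5AC9
  0x5AC9 + 0xF358 = 0x14E21 → wrap carry → 0x4E22
  0x4E22 + 0x17B8 = 0x065DA
  0x65DA + 0x3F8D = 0x0A567
One's-complement sum = 0xA567.
Checksum = ~0xA567 & 0xFFFF = 0x5A98.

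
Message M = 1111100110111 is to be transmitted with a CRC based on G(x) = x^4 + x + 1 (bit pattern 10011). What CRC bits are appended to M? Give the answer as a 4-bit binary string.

Append 4 zeros: 11111001101110000. Divide by 10011 (XOR where the leading bit is 1):
  pos 0: 11111 XOR 10011 = 01100
  pos 1: 11000 XOR 10011 = 01011
  pos 2: 10110 XOR 10011 = 00101
  pos 4: 10111 XOR 10011 = 00100
  pos 6: 10001 XOR 10011 = 00010
  pos 9: 10110 XOR 10011 = 00101
  pos 11: 10100 XOR 10011 = 00111
Remainder (last 4 bits) = 1110. This is the CRC / FCS.

1110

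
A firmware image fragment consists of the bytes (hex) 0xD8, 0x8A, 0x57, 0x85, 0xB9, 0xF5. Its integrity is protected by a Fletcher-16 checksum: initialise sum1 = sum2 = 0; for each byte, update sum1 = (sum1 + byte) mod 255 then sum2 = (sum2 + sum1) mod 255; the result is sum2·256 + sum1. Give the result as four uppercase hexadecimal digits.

21EF

Running sums (mod 255):
  after byte 0 (0xD8): sum1=216, sum2=216
  after byte 1 (0x8A): sum1=99, sum2=60
  after byte 2 (0x57): sum1=186, sum2=246
  after byte 3 (0x85): sum1=64, sum2=55
  after byte 4 (0xB9): sum1=249, sum2=49
  after byte 5 (0xF5): sum1=239, sum2=33
Checksum = sum2·256 + sum1 = 33·256 + 239 = 8687 = 0x21EF.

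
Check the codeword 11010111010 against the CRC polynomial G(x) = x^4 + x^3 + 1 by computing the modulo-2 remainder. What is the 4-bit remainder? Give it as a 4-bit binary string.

0000

Modulo-2 division of 11010111010 by 11001:
  pos 0: 11010 XOR 11001 = 00011
  pos 3: 11111 XOR 11001 = 00110
  pos 5: 11001 XOR 11001 = 00000
Remainder = 0000 (zero — the frame passes the CRC check).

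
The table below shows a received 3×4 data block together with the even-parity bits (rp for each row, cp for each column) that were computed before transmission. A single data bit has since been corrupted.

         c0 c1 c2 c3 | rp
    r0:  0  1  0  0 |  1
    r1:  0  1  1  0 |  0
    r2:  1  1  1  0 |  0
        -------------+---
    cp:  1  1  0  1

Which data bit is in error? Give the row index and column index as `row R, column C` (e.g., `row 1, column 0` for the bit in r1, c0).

Recompute each row's even parity and compare to rp:
  r0: data parity 1, sent rp 1 → ok
  r1: data parity 0, sent rp 0 → ok
  r2: data parity 1, sent rp 0 → mismatch
Recompute each column's even parity and compare to cp:
  c0: data parity 1, sent cp 1 → ok
  c1: data parity 1, sent cp 1 → ok
  c2: data parity 0, sent cp 0 → ok
  c3: data parity 0, sent cp 1 → mismatch
Exactly one row (r2) and one column (c3) fail → the flipped bit is at their intersection.

row 2, column 3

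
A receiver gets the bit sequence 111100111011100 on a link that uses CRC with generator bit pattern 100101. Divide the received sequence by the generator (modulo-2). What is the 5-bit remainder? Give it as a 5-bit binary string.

Modulo-2 division of 111100111011100 by 100101:
  pos 0: 111100 XOR 100101 = 011001
  pos 1: 110011 XOR 100101 = 010110
  pos 2: 101101 XOR 100101 = 001000
  pos 4: 100010 XOR 100101 = 000111
  pos 7: 111111 XOR 100101 = 011010
  pos 8: 110100 XOR 100101 = 010001
  pos 9: 100010 XOR 100101 = 000111
Remainder = 00111 (nonzero — an error is detected).

00111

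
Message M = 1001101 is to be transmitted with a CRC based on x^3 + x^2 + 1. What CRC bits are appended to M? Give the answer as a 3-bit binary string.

Append 3 zeros: 1001101000. Divide by 1101 (XOR where the leading bit is 1):
  pos 0: 1001 XOR 1101 = 0100
  pos 1: 1001 XOR 1101 = 0100
  pos 2: 1000 XOR 1101 = 0101
  pos 3: 1011 XOR 1101 = 0110
  pos 4: 1100 XOR 1101 = 0001
Remainder (last 3 bits) = 100. This is the CRC / FCS.

100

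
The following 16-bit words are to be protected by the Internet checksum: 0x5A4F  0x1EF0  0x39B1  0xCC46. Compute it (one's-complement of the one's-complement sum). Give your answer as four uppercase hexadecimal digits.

One's-complement addition (fold any carry out of bit 15 back into bit 0):
  0x5A4F + 0x1EF0 = 0x0793F
  0x793F + 0x39B1 = 0x0B2F0
  0xB2F0 + 0xCC46 = 0x17F36 → wrap carry → 0x7F37
One's-complement sum = 0x7F37.
Checksum = ~0x7F37 & 0xFFFF = 0x80C8.

80C8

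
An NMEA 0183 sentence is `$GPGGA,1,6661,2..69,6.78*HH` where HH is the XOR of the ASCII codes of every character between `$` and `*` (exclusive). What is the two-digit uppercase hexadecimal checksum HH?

XOR the ASCII codes of the payload characters:
  'G' = 0x47 → acc = 0x47
  'P' = 0x50 → acc = 0x17
  'G' = 0x47 → acc = 0x50
  'G' = 0x47 → acc = 0x17
  'A' = 0x41 → acc = 0x56
  ',' = 0x2C → acc = 0x7A
  '1' = 0x31 → acc = 0x4B
  ',' = 0x2C → acc = 0x67
  '6' = 0x36 → acc = 0x51
  '6' = 0x36 → acc = 0x67
  '6' = 0x36 → acc = 0x51
  '1' = 0x31 → acc = 0x60
  ',' = 0x2C → acc = 0x4C
  '2' = 0x32 → acc = 0x7E
  '.' = 0x2E → acc = 0x50
  '.' = 0x2E → acc = 0x7E
  '6' = 0x36 → acc = 0x48
  '9' = 0x39 → acc = 0x71
  ',' = 0x2C → acc = 0x5D
  '6' = 0x36 → acc = 0x6B
  '.' = 0x2E → acc = 0x45
  '7' = 0x37 → acc = 0x72
  '8' = 0x38 → acc = 0x4A
Checksum = 0x4A.

4A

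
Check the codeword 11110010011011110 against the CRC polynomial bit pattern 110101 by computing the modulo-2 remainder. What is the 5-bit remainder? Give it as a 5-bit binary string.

Modulo-2 division of 11110010011011110 by 110101:
  pos 0: 111100 XOR 110101 = 001001
  pos 2: 100110 XOR 110101 = 010011
  pos 3: 100110 XOR 110101 = 010011
  pos 4: 100111 XOR 110101 = 010010
  pos 5: 100101 XOR 110101 = 010000
  pos 6: 100000 XOR 110101 = 010101
  pos 7: 101011 XOR 110101 = 011110
  pos 8: 111101 XOR 110101 = 001000
  pos 10: 100011 XOR 110101 = 010110
  pos 11: 101100 XOR 110101 = 011001
Remainder = 11001 (nonzero — an error is detected).

11001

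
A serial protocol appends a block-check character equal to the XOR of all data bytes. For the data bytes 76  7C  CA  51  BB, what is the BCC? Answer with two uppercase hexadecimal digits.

XOR the bytes together:
  start with 0x76
  0x76 ⊕ 0x7C = 0x0A
  0x0A ⊕ 0xCA = 0xC0
  0xC0 ⊕ 0x51 = 0x91
  0x91 ⊕ 0xBB = 0x2A

2A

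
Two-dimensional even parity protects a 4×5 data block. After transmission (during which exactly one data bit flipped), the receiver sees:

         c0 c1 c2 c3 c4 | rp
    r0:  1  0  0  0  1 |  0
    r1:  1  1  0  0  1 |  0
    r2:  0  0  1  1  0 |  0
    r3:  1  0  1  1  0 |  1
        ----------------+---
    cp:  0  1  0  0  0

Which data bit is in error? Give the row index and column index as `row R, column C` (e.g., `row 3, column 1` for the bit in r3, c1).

row 1, column 0

Recompute each row's even parity and compare to rp:
  r0: data parity 0, sent rp 0 → ok
  r1: data parity 1, sent rp 0 → mismatch
  r2: data parity 0, sent rp 0 → ok
  r3: data parity 1, sent rp 1 → ok
Recompute each column's even parity and compare to cp:
  c0: data parity 1, sent cp 0 → mismatch
  c1: data parity 1, sent cp 1 → ok
  c2: data parity 0, sent cp 0 → ok
  c3: data parity 0, sent cp 0 → ok
  c4: data parity 0, sent cp 0 → ok
Exactly one row (r1) and one column (c0) fail → the flipped bit is at their intersection.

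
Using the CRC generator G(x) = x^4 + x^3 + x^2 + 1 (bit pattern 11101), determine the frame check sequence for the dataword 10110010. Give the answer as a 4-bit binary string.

1100

Append 4 zeros: 101100100000. Divide by 11101 (XOR where the leading bit is 1):
  pos 0: 10110 XOR 11101 = 01011
  pos 1: 10110 XOR 11101 = 01011
  pos 2: 10111 XOR 11101 = 01010
  pos 3: 10100 XOR 11101 = 01001
  pos 4: 10010 XOR 11101 = 01111
  pos 5: 11110 XOR 11101 = 00011
Remainder (last 4 bits) = 1100. This is the CRC / FCS.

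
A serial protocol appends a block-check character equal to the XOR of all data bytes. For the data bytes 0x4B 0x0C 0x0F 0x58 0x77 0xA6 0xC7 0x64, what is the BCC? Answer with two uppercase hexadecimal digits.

XOR the bytes together:
  start with 0x4B
  0x4B ⊕ 0x0C = 0x47
  0x47 ⊕ 0x0F = 0x48
  0x48 ⊕ 0x58 = 0x10
  0x10 ⊕ 0x77 = 0x67
  0x67 ⊕ 0xA6 = 0xC1
  0xC1 ⊕ 0xC7 = 0x06
  0x06 ⊕ 0x64 = 0x62

62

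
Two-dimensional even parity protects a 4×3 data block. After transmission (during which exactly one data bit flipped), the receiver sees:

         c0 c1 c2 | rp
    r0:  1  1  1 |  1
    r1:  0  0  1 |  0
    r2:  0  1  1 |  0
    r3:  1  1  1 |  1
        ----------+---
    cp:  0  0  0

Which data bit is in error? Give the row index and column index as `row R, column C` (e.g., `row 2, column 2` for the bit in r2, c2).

Recompute each row's even parity and compare to rp:
  r0: data parity 1, sent rp 1 → ok
  r1: data parity 1, sent rp 0 → mismatch
  r2: data parity 0, sent rp 0 → ok
  r3: data parity 1, sent rp 1 → ok
Recompute each column's even parity and compare to cp:
  c0: data parity 0, sent cp 0 → ok
  c1: data parity 1, sent cp 0 → mismatch
  c2: data parity 0, sent cp 0 → ok
Exactly one row (r1) and one column (c1) fail → the flipped bit is at their intersection.

row 1, column 1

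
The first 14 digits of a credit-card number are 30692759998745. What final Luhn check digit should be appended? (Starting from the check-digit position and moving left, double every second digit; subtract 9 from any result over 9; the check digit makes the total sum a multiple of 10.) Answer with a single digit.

5

Partial digits right→left: 5 4 7 8 9 9 9 5 7 2 9 6 0 3
Double every second digit counting from the check-digit position (so the 1st, 3rd, 5th, ... of the partial from the right).
  doubled (with −9 where >9): 1 5 9 9 5 9 0 → sum 38
  kept as-is: 4 8 9 5 2 6 3 → sum 37
Total = 38 + 37 = 75.
Check digit = (10 − (75 mod 10)) mod 10 = 5.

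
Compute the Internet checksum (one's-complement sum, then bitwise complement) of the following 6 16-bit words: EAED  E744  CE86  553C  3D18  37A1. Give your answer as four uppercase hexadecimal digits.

One's-complement addition (fold any carry out of bit 15 back into bit 0):
  0xEAED + 0xE744 = 0x1D231 → wrap carry → 0xD232
  0xD232 + 0xCE86 = 0x1A0B8 → wrap carry → 0xA0B9
  0xA0B9 + 0x553C = 0x0F5F5
  0xF5F5 + 0x3D18 = 0x1330D → wrap carry → 0x330E
  0x330E + 0x37A1 = 0x06AAF
One's-complement sum = 0x6AAF.
Checksum = ~0x6AAF & 0xFFFF = 0x9550.

9550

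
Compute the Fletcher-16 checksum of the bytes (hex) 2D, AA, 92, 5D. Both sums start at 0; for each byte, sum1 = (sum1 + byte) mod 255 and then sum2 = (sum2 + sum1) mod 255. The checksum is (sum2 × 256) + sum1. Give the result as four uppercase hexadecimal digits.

Running sums (mod 255):
  after byte 0 (2D): sum1=45, sum2=45
  after byte 1 (AA): sum1=215, sum2=5
  after byte 2 (92): sum1=106, sum2=111
  after byte 3 (5D): sum1=199, sum2=55
Checksum = sum2·256 + sum1 = 55·256 + 199 = 14279 = 0x37C7.

37C7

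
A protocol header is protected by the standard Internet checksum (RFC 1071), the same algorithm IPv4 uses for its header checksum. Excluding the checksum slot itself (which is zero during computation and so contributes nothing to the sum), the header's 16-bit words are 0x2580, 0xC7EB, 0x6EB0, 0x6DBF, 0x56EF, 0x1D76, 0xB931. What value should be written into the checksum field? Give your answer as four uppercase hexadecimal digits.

One's-complement addition (fold any carry out of bit 15 back into bit 0):
  0x2580 + 0xC7EB = 0x0ED6B
  0xED6B + 0x6EB0 = 0x15C1B → wrap carry → 0x5C1C
  0x5C1C + 0x6DBF = 0x0C9DB
  0xC9DB + 0x56EF = 0x120CA → wrap carry → 0x20CB
  0x20CB + 0x1D76 = 0x03E41
  0x3E41 + 0xB931 = 0x0F772
One's-complement sum = 0xF772.
Checksum = ~0xF772 & 0xFFFF = 0x088D.

088D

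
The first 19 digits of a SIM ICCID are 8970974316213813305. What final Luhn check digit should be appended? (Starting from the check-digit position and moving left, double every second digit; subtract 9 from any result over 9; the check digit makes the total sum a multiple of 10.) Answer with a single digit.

Partial digits right→left: 5 0 3 3 1 8 3 1 2 6 1 3 4 7 9 0 7 9 8
Double every second digit counting from the check-digit position (so the 1st, 3rd, 5th, ... of the partial from the right).
  doubled (with −9 where >9): 1 6 2 6 4 2 8 9 5 7 → sum 50
  kept as-is: 0 3 8 1 6 3 7 0 9 → sum 37
Total = 50 + 37 = 87.
Check digit = (10 − (87 mod 10)) mod 10 = 3.

3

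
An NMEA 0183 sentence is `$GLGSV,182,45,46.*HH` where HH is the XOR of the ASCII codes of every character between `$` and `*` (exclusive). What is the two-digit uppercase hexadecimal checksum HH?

XOR the ASCII codes of the payload characters:
  'G' = 0x47 → acc = 0x47
  'L' = 0x4C → acc = 0x0B
  'G' = 0x47 → acc = 0x4C
  'S' = 0x53 → acc = 0x1F
  'V' = 0x56 → acc = 0x49
  ',' = 0x2C → acc = 0x65
  '1' = 0x31 → acc = 0x54
  '8' = 0x38 → acc = 0x6C
  '2' = 0x32 → acc = 0x5E
  ',' = 0x2C → acc = 0x72
  '4' = 0x34 → acc = 0x46
  '5' = 0x35 → acc = 0x73
  ',' = 0x2C → acc = 0x5F
  '4' = 0x34 → acc = 0x6B
  '6' = 0x36 → acc = 0x5D
  '.' = 0x2E → acc = 0x73
Checksum = 0x73.

73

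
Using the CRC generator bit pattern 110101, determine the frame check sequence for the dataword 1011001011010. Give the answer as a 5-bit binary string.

Append 5 zeros: 101100101101000000. Divide by 110101 (XOR where the leading bit is 1):
  pos 0: 101100 XOR 110101 = 011001
  pos 1: 110011 XOR 110101 = 000110
  pos 4: 110011 XOR 110101 = 000110
  pos 7: 110010 XOR 110101 = 000111
  pos 10: 111000 XOR 110101 = 001101
  pos 12: 110100 XOR 110101 = 000001
Remainder (last 5 bits) = 00001. This is the CRC / FCS.

00001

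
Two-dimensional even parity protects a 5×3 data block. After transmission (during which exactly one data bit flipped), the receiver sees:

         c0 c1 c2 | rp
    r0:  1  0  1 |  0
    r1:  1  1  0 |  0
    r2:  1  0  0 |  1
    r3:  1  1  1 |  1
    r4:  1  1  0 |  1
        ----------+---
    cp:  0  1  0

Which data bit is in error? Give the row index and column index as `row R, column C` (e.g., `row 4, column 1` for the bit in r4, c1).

row 4, column 0

Recompute each row's even parity and compare to rp:
  r0: data parity 0, sent rp 0 → ok
  r1: data parity 0, sent rp 0 → ok
  r2: data parity 1, sent rp 1 → ok
  r3: data parity 1, sent rp 1 → ok
  r4: data parity 0, sent rp 1 → mismatch
Recompute each column's even parity and compare to cp:
  c0: data parity 1, sent cp 0 → mismatch
  c1: data parity 1, sent cp 1 → ok
  c2: data parity 0, sent cp 0 → ok
Exactly one row (r4) and one column (c0) fail → the flipped bit is at their intersection.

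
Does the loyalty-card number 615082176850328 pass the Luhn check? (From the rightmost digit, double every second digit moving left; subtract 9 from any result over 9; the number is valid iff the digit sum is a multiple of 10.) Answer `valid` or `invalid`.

invalid

From the right, keep odd positions and double even positions (subtract 9 from any doubled value over 9):
  doubled (positions 2,4,...): 4 0 7 5 4 0 2 → sum 22
  kept (positions 1,3,...): 8 3 5 6 1 8 5 6 → sum 42
Total = 64.
64 mod 10 = 4, so the number is invalid.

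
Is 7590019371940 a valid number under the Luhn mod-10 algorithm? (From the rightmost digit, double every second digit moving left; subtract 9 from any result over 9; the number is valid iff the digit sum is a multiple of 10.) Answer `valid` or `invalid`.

valid

From the right, keep odd positions and double even positions (subtract 9 from any doubled value over 9):
  doubled (positions 2,4,...): 8 2 6 2 0 1 → sum 19
  kept (positions 1,3,...): 0 9 7 9 0 9 7 → sum 41
Total = 60.
60 mod 10 = 0, so the number is valid.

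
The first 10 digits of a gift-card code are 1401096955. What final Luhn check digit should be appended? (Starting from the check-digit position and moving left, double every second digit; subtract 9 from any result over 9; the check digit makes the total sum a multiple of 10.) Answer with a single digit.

Partial digits right→left: 5 5 9 6 9 0 1 0 4 1
Double every second digit counting from the check-digit position (so the 1st, 3rd, 5th, ... of the partial from the right).
  doubled (with −9 where >9): 1 9 9 2 8 → sum 29
  kept as-is: 5 6 0 0 1 → sum 12
Total = 29 + 12 = 41.
Check digit = (10 − (41 mod 10)) mod 10 = 9.

9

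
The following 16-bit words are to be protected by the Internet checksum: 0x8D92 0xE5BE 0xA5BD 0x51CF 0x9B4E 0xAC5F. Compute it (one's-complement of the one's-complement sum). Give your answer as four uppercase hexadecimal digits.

One's-complement addition (fold any carry out of bit 15 back into bit 0):
  0x8D92 + 0xE5BE = 0x17350 → wrap carry → 0x7351
  0x7351 + 0xA5BD = 0x1190E → wrap carry → 0x190F
  0x190F + 0x51CF = 0x06ADE
  0x6ADE + 0x9B4E = 0x1062C → wrap carry → 0x062D
  0x062D + 0xAC5F = 0x0B28C
One's-complement sum = 0xB28C.
Checksum = ~0xB28C & 0xFFFF = 0x4D73.

4D73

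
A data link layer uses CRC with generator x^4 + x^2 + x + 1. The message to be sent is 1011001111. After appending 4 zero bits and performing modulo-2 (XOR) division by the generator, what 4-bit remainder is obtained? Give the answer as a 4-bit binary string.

0111

Append 4 zeros: 10110011110000. Divide by 10111 (XOR where the leading bit is 1):
  pos 0: 10110 XOR 10111 = 00001
  pos 4: 10111 XOR 10111 = 00000
  pos 9: 10000 XOR 10111 = 00111
Remainder (last 4 bits) = 0111. This is the CRC / FCS.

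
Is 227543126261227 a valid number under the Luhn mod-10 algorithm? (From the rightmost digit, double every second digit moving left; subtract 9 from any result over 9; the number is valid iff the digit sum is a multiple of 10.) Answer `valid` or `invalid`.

From the right, keep odd positions and double even positions (subtract 9 from any doubled value over 9):
  doubled (positions 2,4,...): 4 2 4 4 6 1 4 → sum 25
  kept (positions 1,3,...): 7 2 6 6 1 4 7 2 → sum 35
Total = 60.
60 mod 10 = 0, so the number is valid.

valid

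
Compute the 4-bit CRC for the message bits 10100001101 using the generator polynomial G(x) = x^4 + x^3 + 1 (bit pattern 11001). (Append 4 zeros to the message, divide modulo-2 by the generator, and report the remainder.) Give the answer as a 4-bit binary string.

1110

Append 4 zeros: 101000011010000. Divide by 11001 (XOR where the leading bit is 1):
  pos 0: 10100 XOR 11001 = 01101
  pos 1: 11010 XOR 11001 = 00011
  pos 4: 11011 XOR 11001 = 00010
  pos 7: 10010 XOR 11001 = 01011
  pos 8: 10110 XOR 11001 = 01111
  pos 9: 11110 XOR 11001 = 00111
Remainder (last 4 bits) = 1110. This is the CRC / FCS.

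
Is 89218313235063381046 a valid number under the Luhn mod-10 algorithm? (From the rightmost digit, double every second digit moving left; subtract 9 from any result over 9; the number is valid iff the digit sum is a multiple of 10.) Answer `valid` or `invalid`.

From the right, keep odd positions and double even positions (subtract 9 from any doubled value over 9):
  doubled (positions 2,4,...): 8 2 6 3 1 4 2 7 4 7 → sum 44
  kept (positions 1,3,...): 6 0 8 3 0 3 3 3 1 9 → sum 36
Total = 80.
80 mod 10 = 0, so the number is valid.

valid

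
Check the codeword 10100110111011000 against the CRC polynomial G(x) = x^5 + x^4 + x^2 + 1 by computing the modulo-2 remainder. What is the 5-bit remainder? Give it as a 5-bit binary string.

01011

Modulo-2 division of 10100110111011000 by 110101:
  pos 0: 101001 XOR 110101 = 011100
  pos 1: 111001 XOR 110101 = 001100
  pos 3: 110001 XOR 110101 = 000100
  pos 6: 100110 XOR 110101 = 010011
  pos 7: 100111 XOR 110101 = 010010
  pos 8: 100101 XOR 110101 = 010000
  pos 9: 100000 XOR 110101 = 010101
  pos 10: 101010 XOR 110101 = 011111
  pos 11: 111110 XOR 110101 = 001011
Remainder = 01011 (nonzero — an error is detected).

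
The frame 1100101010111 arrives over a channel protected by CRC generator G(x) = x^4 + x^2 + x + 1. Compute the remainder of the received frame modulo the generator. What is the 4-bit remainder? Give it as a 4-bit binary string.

0000

Modulo-2 division of 1100101010111 by 10111:
  pos 0: 11001 XOR 10111 = 01110
  pos 1: 11100 XOR 10111 = 01011
  pos 2: 10111 XOR 10111 = 00000
  pos 8: 10111 XOR 10111 = 00000
Remainder = 0000 (zero — the frame passes the CRC check).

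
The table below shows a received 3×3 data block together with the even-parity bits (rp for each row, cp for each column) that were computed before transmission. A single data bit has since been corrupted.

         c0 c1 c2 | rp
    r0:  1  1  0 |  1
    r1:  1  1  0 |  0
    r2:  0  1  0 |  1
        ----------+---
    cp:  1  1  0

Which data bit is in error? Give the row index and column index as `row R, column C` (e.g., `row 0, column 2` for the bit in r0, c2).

Recompute each row's even parity and compare to rp:
  r0: data parity 0, sent rp 1 → mismatch
  r1: data parity 0, sent rp 0 → ok
  r2: data parity 1, sent rp 1 → ok
Recompute each column's even parity and compare to cp:
  c0: data parity 0, sent cp 1 → mismatch
  c1: data parity 1, sent cp 1 → ok
  c2: data parity 0, sent cp 0 → ok
Exactly one row (r0) and one column (c0) fail → the flipped bit is at their intersection.

row 0, column 0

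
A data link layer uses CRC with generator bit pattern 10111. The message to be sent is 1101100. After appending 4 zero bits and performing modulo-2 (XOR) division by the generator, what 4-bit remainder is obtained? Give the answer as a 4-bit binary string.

Append 4 zeros: 11011000000. Divide by 10111 (XOR where the leading bit is 1):
  pos 0: 11011 XOR 10111 = 01100
  pos 1: 11000 XOR 10111 = 01111
  pos 2: 11110 XOR 10111 = 01001
  pos 3: 10010 XOR 10111 = 00101
  pos 5: 10100 XOR 10111 = 00011
Remainder (last 4 bits) = 0110. This is the CRC / FCS.

0110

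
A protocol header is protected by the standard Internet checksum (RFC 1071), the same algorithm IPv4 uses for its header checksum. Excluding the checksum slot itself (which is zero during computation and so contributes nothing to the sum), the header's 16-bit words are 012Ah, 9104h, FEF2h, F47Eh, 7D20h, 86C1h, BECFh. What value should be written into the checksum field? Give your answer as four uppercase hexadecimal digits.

One's-complement addition (fold any carry out of bit 15 back into bit 0):
  0x012A + 0x9104 = 0x0922E
  0x922E + 0xFEF2 = 0x19120 → wrap carry → 0x9121
  0x9121 + 0xF47E = 0x1859F → wrap carry → 0x85A0
  0x85A0 + 0x7D20 = 0x102C0 → wrap carry → 0x02C1
  0x02C1 + 0x86C1 = 0x08982
  0x8982 + 0xBECF = 0x14851 → wrap carry → 0x4852
One's-complement sum = 0x4852.
Checksum = ~0x4852 & 0xFFFF = 0xB7AD.

B7AD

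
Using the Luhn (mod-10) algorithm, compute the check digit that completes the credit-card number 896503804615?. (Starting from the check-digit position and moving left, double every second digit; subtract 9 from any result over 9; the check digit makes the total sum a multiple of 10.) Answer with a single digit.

3

Partial digits right→left: 5 1 6 4 0 8 3 0 5 6 9 8
Double every second digit counting from the check-digit position (so the 1st, 3rd, 5th, ... of the partial from the right).
  doubled (with −9 where >9): 1 3 0 6 1 9 → sum 20
  kept as-is: 1 4 8 0 6 8 → sum 27
Total = 20 + 27 = 47.
Check digit = (10 − (47 mod 10)) mod 10 = 3.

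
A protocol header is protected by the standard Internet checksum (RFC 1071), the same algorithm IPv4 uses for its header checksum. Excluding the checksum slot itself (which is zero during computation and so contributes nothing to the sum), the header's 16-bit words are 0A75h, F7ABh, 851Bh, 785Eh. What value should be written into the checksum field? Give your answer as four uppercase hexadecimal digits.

0065

One's-complement addition (fold any carry out of bit 15 back into bit 0):
  0x0A75 + 0xF7AB = 0x10220 → wrap carry → 0x0221
  0x0221 + 0x851B = 0x0873C
  0x873C + 0x785E = 0x0FF9A
One's-complement sum = 0xFF9A.
Checksum = ~0xFF9A & 0xFFFF = 0x0065.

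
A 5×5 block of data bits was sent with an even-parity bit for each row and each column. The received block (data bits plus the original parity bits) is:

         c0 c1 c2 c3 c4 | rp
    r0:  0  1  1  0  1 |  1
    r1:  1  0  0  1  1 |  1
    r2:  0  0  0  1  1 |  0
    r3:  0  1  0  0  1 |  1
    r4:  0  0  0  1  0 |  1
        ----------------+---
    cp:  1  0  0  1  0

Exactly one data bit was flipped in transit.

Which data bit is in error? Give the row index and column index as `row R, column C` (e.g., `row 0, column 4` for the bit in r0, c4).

row 3, column 2

Recompute each row's even parity and compare to rp:
  r0: data parity 1, sent rp 1 → ok
  r1: data parity 1, sent rp 1 → ok
  r2: data parity 0, sent rp 0 → ok
  r3: data parity 0, sent rp 1 → mismatch
  r4: data parity 1, sent rp 1 → ok
Recompute each column's even parity and compare to cp:
  c0: data parity 1, sent cp 1 → ok
  c1: data parity 0, sent cp 0 → ok
  c2: data parity 1, sent cp 0 → mismatch
  c3: data parity 1, sent cp 1 → ok
  c4: data parity 0, sent cp 0 → ok
Exactly one row (r3) and one column (c2) fail → the flipped bit is at their intersection.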